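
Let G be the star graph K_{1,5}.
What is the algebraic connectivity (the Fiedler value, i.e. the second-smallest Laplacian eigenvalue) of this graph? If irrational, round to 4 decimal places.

The graph has 6 vertices and degree multiset [5, 1, 1, 1, 1, 1]; D is the diagonal matrix of degrees and L = D - A. The sorted Laplacian eigenvalues are [0, 1, 1, 1, 1, 6]; the algebraic connectivity is the second entry, 1. There is one zero in the spectrum, matching the 1 component.

1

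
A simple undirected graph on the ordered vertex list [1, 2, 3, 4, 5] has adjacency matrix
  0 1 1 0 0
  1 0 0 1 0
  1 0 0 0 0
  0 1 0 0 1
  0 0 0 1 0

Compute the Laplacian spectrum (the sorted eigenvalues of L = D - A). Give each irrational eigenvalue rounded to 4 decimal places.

[0, 0.3820, 1.3820, 2.6180, 3.6180]

Each diagonal entry of L is the vertex degree and each off-diagonal entry is -1 where an edge is present, 0 otherwise; in the order [1, 2, 3, 4, 5] the diagonal is [2, 2, 1, 2, 1]. L is symmetric positive semidefinite, so every eigenvalue is real and nonnegative. The eigenvalues sum to 8, which equals trace(L) = 2|E|. By the matrix-tree theorem the graph has (1/5) * product of the nonzero eigenvalues = 1 spanning tree.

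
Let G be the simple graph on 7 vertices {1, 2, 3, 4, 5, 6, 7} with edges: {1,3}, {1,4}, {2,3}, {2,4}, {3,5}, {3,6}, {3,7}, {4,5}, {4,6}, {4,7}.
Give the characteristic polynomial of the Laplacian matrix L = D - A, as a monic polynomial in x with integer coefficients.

Each diagonal entry of L is the vertex degree and each off-diagonal entry is -1 where an edge is present, 0 otherwise; in the order [1, 2, 3, 4, 5, 6, 7] the diagonal is [2, 2, 5, 5, 2, 2, 2]. Computing det(xI - L) by cofactor expansion (or equivalently via sum-over-permutations) gives x^7 - 20x^6 + 155x^5 - 600x^4 + 1240x^3 - 1312x^2 + 560x. Since p(0) = det(-L) = 0, x divides p(x). There is one zero in the spectrum, matching the 1 component.

x^7 - 20x^6 + 155x^5 - 600x^4 + 1240x^3 - 1312x^2 + 560x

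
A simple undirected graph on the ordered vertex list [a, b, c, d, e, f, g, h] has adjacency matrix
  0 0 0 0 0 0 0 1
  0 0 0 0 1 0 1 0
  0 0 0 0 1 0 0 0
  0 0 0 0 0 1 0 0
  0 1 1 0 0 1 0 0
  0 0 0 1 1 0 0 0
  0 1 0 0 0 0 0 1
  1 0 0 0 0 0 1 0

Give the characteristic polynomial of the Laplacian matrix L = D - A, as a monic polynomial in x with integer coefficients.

Reading degrees in the order [a, b, c, d, e, f, g, h] gives [1, 2, 1, 1, 3, 2, 2, 2]; set D = diag(1, 2, 1, 1, 3, 2, 2, 2) and form L = D - A. L has integer entries, so p(x) = det(xI - L) has integer coefficients. Expanding the determinant yields x^8 - 14x^7 + 77x^6 - 212x^5 + 308x^4 - 228x^3 + 76x^2 - 8x. The coefficient of x^7 equals -trace(L) = -14, matching the sum of degrees. By the matrix-tree theorem the graph has (1/8) * product of the nonzero eigenvalues = 1 spanning tree. The eigenvalues sum to 14, which equals trace(L) = 2|E|.

x^8 - 14x^7 + 77x^6 - 212x^5 + 308x^4 - 228x^3 + 76x^2 - 8x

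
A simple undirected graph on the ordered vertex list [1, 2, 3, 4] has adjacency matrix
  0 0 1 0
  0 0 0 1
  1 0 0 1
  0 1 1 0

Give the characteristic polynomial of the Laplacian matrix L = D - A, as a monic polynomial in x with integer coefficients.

x^4 - 6x^3 + 10x^2 - 4x

With the vertex order [1, 2, 3, 4], the degrees are [1, 1, 2, 2], giving D = diag(1, 1, 2, 2) and L = D - A. Computing det(xI - L) by cofactor expansion (or equivalently via sum-over-permutations) gives x^4 - 6x^3 + 10x^2 - 4x. The coefficient of x^3 equals -trace(L) = -6, matching the sum of degrees. The eigenvalues sum to 6, which equals trace(L) = 2|E|.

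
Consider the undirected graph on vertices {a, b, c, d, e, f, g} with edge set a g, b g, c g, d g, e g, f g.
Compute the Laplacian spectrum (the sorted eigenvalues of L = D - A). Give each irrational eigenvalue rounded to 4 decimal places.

Reading degrees in the order [a, b, c, d, e, f, g] gives [1, 1, 1, 1, 1, 1, 6]; set D = diag(1, 1, 1, 1, 1, 1, 6) and form L = D - A. Diagonalising L (or applying a numerical eigensolver to the 7x7 matrix) gives the spectrum above. The single zero eigenvalue shows the graph is connected. The eigenvalues sum to 12, which equals trace(L) = 2|E|. There is one zero in the spectrum, matching the 1 component.

[0, 1, 1, 1, 1, 1, 7]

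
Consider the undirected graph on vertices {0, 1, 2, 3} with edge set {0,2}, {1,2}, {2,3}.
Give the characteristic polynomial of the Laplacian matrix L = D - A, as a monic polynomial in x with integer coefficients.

Each diagonal entry of L is the vertex degree and each off-diagonal entry is -1 where an edge is present, 0 otherwise; in the order [0, 1, 2, 3] the diagonal is [1, 1, 3, 1]. The eigenvalues of L are [0, 1, 1, 4]; the characteristic polynomial is the product of (x - lambda_i), which multiplies out to x^4 - 6x^3 + 9x^2 - 4x. The constant term is 0 because L is singular (the all-ones vector lies in its kernel). The eigenvalues sum to 6, which equals trace(L) = 2|E|. There is one zero in the spectrum, matching the 1 component.

x^4 - 6x^3 + 9x^2 - 4x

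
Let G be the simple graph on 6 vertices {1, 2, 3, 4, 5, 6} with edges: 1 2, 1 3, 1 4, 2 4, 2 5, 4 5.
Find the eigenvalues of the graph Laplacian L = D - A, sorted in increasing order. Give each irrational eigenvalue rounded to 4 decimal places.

[0, 0, 0.8299, 2.6889, 4, 4.4812]

Reading degrees in the order [1, 2, 3, 4, 5, 6] gives [3, 3, 1, 3, 2, 0]; set D = diag(3, 3, 1, 3, 2, 0) and form L = D - A. Diagonalising L (or applying a numerical eigensolver to the 6x6 matrix) gives the spectrum above. The 2 zero eigenvalues correspond to the 2 connected components. The largest eigenvalue, 4.4812, is at most the vertex count 6.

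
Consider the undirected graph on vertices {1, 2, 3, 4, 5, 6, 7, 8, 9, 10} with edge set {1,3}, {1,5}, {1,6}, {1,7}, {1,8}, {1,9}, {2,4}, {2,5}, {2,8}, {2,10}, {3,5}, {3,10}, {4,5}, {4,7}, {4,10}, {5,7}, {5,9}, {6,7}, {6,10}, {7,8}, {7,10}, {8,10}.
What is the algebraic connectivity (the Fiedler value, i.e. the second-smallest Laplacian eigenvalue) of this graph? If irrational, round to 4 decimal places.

1.7395

Each diagonal entry of L is the vertex degree and each off-diagonal entry is -1 where an edge is present, 0 otherwise; in the order [1, 2, 3, 4, 5, 6, 7, 8, 9, 10] the diagonal is [6, 4, 3, 4, 6, 3, 6, 4, 2, 6]. Computing the eigenvalues of L and sorting gives [0, 1.7395, 2.6221, 2.7995, 3.7483, 4.8239, 5.7049, 6.8877, 7.5969, 8.0773]. The Fiedler value lambda_2 = 1.7395 is strictly positive, so the graph is connected. The eigenvalues sum to 44, which equals trace(L) = 2|E|.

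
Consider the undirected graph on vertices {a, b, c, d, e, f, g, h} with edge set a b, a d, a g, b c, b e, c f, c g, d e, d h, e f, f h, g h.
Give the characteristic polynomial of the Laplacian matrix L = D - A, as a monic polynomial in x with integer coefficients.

Each diagonal entry of L is the vertex degree and each off-diagonal entry is -1 where an edge is present, 0 otherwise; in the order [a, b, c, d, e, f, g, h] the diagonal is [3, 3, 3, 3, 3, 3, 3, 3]. L has integer entries, so p(x) = det(xI - L) has integer coefficients. Expanding the determinant yields x^8 - 24x^7 + 240x^6 - 1296x^5 + 4080x^4 - 7488x^3 + 7424x^2 - 3072x. Since p(0) = det(-L) = 0, x divides p(x). There is one zero in the spectrum, matching the 1 component. The largest eigenvalue, 6, is at most the vertex count 8.

x^8 - 24x^7 + 240x^6 - 1296x^5 + 4080x^4 - 7488x^3 + 7424x^2 - 3072x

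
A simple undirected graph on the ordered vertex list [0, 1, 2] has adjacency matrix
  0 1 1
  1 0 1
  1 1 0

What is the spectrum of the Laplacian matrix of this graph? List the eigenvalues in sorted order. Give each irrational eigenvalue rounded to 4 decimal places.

Reading degrees in the order [0, 1, 2] gives [2, 2, 2]; set D = diag(2, 2, 2) and form L = D - A. L is symmetric positive semidefinite, so every eigenvalue is real and nonnegative. The single zero eigenvalue shows the graph is connected. There is one zero in the spectrum, matching the 1 component. By the matrix-tree theorem the graph has (1/3) * product of the nonzero eigenvalues = 3 spanning trees.

[0, 3, 3]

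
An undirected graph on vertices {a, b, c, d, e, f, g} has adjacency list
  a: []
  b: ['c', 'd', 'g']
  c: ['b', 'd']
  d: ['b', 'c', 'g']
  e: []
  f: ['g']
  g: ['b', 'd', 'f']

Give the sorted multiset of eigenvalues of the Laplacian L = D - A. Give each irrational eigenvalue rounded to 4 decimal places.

[0, 0, 0, 0.8299, 2.6889, 4, 4.4812]

With the vertex order [a, b, c, d, e, f, g], the degrees are [0, 3, 2, 3, 0, 1, 3], giving D = diag(0, 3, 2, 3, 0, 1, 3) and L = D - A. Diagonalising L (or applying a numerical eigensolver to the 7x7 matrix) gives the spectrum above. The 3 zero eigenvalues correspond to the 3 connected components. The largest eigenvalue, 4.4812, is at most the vertex count 7.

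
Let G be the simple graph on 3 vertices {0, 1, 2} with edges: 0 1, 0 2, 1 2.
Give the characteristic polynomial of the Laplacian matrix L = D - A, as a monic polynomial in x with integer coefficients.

x^3 - 6x^2 + 9x

With the vertex order [0, 1, 2], the degrees are [2, 2, 2], giving D = diag(2, 2, 2) and L = D - A. The eigenvalues of L are [0, 3, 3]; the characteristic polynomial is the product of (x - lambda_i), which multiplies out to x^3 - 6x^2 + 9x. Since p(0) = det(-L) = 0, x divides p(x). By the matrix-tree theorem the graph has (1/3) * product of the nonzero eigenvalues = 3 spanning trees. The eigenvalues sum to 6, which equals trace(L) = 2|E|.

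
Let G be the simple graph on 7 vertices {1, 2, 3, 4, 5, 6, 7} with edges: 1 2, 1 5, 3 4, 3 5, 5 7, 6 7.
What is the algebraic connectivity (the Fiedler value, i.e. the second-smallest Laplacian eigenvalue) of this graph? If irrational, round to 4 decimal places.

Reading degrees in the order [1, 2, 3, 4, 5, 6, 7] gives [2, 1, 2, 1, 3, 1, 2]; set D = diag(2, 1, 2, 1, 3, 1, 2) and form L = D - A. The sorted Laplacian eigenvalues are [0, 0.3820, 0.3820, 1.5858, 2.6180, 2.6180, 4.4142]; the algebraic connectivity is the second entry, 0.3820.

0.3820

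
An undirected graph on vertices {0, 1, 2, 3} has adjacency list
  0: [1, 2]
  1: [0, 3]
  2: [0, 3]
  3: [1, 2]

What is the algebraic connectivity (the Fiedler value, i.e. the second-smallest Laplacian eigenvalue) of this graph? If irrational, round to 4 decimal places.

2

With the vertex order [0, 1, 2, 3], the degrees are [2, 2, 2, 2], giving D = diag(2, 2, 2, 2) and L = D - A. The sorted Laplacian eigenvalues are [0, 2, 2, 4]; the algebraic connectivity is the second entry, 2. By the matrix-tree theorem the graph has (1/4) * product of the nonzero eigenvalues = 4 spanning trees.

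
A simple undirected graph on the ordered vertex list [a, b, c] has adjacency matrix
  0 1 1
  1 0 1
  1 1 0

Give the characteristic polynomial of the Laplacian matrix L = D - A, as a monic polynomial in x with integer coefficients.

Reading degrees in the order [a, b, c] gives [2, 2, 2]; set D = diag(2, 2, 2) and form L = D - A. L has integer entries, so p(x) = det(xI - L) has integer coefficients. Expanding the determinant yields x^3 - 6x^2 + 9x. The constant term is 0 because L is singular (the all-ones vector lies in its kernel).

x^3 - 6x^2 + 9x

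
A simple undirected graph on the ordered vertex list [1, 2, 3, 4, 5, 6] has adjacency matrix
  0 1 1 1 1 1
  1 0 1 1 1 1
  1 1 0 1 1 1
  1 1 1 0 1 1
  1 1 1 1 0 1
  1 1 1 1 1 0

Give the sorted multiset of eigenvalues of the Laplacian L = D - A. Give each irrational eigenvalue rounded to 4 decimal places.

[0, 6, 6, 6, 6, 6]

Reading degrees in the order [1, 2, 3, 4, 5, 6] gives [5, 5, 5, 5, 5, 5]; set D = diag(5, 5, 5, 5, 5, 5) and form L = D - A. Since every row of L sums to 0, the all-ones vector is in the kernel and 0 is an eigenvalue. The single zero eigenvalue shows the graph is connected. By the matrix-tree theorem the graph has (1/6) * product of the nonzero eigenvalues = 1296 spanning trees. There is one zero in the spectrum, matching the 1 component.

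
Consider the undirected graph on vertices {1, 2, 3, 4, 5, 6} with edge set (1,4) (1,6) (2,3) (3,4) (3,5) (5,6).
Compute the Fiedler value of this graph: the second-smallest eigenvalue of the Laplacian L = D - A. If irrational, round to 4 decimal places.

With the vertex order [1, 2, 3, 4, 5, 6], the degrees are [2, 1, 3, 2, 2, 2], giving D = diag(2, 1, 3, 2, 2, 2) and L = D - A. Computing the eigenvalues of L and sorting gives [0, 0.6972, 1.3820, 2, 3.6180, 4.3028]. The Fiedler value lambda_2 = 0.6972 is strictly positive, so the graph is connected.

0.6972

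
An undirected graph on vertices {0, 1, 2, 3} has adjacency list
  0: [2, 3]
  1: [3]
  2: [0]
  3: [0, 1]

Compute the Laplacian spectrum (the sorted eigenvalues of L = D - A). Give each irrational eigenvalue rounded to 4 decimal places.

[0, 0.5858, 2, 3.4142]

Reading degrees in the order [0, 1, 2, 3] gives [2, 1, 1, 2]; set D = diag(2, 1, 1, 2) and form L = D - A. L is symmetric positive semidefinite, so every eigenvalue is real and nonnegative. The single zero eigenvalue shows the graph is connected. The eigenvalues sum to 6, which equals trace(L) = 2|E|.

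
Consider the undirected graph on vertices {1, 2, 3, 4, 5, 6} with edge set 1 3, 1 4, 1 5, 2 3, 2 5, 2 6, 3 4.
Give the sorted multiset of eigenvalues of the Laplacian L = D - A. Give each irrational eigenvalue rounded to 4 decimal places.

[0, 0.7216, 1.6826, 3, 3.7046, 4.8912]

Reading degrees in the order [1, 2, 3, 4, 5, 6] gives [3, 3, 3, 2, 2, 1]; set D = diag(3, 3, 3, 2, 2, 1) and form L = D - A. L is symmetric positive semidefinite, so every eigenvalue is real and nonnegative. The single zero eigenvalue shows the graph is connected. There is one zero in the spectrum, matching the 1 component. The eigenvalues sum to 14, which equals trace(L) = 2|E|.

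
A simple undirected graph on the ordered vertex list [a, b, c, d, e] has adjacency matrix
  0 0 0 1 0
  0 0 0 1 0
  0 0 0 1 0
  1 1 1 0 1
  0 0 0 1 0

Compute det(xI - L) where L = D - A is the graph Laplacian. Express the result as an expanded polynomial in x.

x^5 - 8x^4 + 18x^3 - 16x^2 + 5x

Each diagonal entry of L is the vertex degree and each off-diagonal entry is -1 where an edge is present, 0 otherwise; in the order [a, b, c, d, e] the diagonal is [1, 1, 1, 4, 1]. L has integer entries, so p(x) = det(xI - L) has integer coefficients. Expanding the determinant yields x^5 - 8x^4 + 18x^3 - 16x^2 + 5x. Since p(0) = det(-L) = 0, x divides p(x). The eigenvalues sum to 8, which equals trace(L) = 2|E|.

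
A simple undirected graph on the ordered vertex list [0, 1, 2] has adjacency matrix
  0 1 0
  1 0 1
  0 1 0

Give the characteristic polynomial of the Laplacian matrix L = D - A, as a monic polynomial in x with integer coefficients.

Reading degrees in the order [0, 1, 2] gives [1, 2, 1]; set D = diag(1, 2, 1) and form L = D - A. L has integer entries, so p(x) = det(xI - L) has integer coefficients. Expanding the determinant yields x^3 - 4x^2 + 3x. The coefficient of x^2 equals -trace(L) = -4, matching the sum of degrees. By the matrix-tree theorem the graph has (1/3) * product of the nonzero eigenvalues = 1 spanning tree. There is one zero in the spectrum, matching the 1 component.

x^3 - 4x^2 + 3x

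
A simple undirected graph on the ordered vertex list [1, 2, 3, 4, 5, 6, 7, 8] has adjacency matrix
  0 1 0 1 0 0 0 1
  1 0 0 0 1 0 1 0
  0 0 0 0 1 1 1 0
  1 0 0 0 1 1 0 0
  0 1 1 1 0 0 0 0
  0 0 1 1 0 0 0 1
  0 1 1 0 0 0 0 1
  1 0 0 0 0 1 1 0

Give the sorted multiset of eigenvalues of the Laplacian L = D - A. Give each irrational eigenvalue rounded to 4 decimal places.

With the vertex order [1, 2, 3, 4, 5, 6, 7, 8], the degrees are [3, 3, 3, 3, 3, 3, 3, 3], giving D = diag(3, 3, 3, 3, 3, 3, 3, 3) and L = D - A. L is symmetric positive semidefinite, so every eigenvalue is real and nonnegative. There is one zero in the spectrum, matching the 1 component.

[0, 2, 2, 2, 4, 4, 4, 6]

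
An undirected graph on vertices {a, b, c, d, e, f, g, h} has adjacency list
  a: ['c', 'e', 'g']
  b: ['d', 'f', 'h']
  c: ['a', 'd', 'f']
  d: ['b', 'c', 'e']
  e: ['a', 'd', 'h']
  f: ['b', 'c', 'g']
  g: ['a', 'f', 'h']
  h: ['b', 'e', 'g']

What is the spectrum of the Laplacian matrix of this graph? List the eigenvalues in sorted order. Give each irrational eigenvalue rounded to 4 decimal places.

Reading degrees in the order [a, b, c, d, e, f, g, h] gives [3, 3, 3, 3, 3, 3, 3, 3]; set D = diag(3, 3, 3, 3, 3, 3, 3, 3) and form L = D - A. Diagonalising L (or applying a numerical eigensolver to the 8x8 matrix) gives the spectrum above. The largest eigenvalue, 6, is at most the vertex count 8. There is one zero in the spectrum, matching the 1 component.

[0, 2, 2, 2, 4, 4, 4, 6]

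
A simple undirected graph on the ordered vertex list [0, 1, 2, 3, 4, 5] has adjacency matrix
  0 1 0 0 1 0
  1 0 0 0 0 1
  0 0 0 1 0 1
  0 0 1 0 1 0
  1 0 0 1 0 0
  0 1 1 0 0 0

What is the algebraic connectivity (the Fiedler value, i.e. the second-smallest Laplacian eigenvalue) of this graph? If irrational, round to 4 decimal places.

Reading degrees in the order [0, 1, 2, 3, 4, 5] gives [2, 2, 2, 2, 2, 2]; set D = diag(2, 2, 2, 2, 2, 2) and form L = D - A. Computing the eigenvalues of L and sorting gives [0, 1, 1, 3, 3, 4]. The Fiedler value lambda_2 = 1 is strictly positive, so the graph is connected. By the matrix-tree theorem the graph has (1/6) * product of the nonzero eigenvalues = 6 spanning trees.

1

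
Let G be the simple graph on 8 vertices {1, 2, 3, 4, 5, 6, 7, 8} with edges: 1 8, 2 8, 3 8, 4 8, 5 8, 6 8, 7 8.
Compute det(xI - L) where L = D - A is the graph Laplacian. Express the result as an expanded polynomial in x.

Each diagonal entry of L is the vertex degree and each off-diagonal entry is -1 where an edge is present, 0 otherwise; in the order [1, 2, 3, 4, 5, 6, 7, 8] the diagonal is [1, 1, 1, 1, 1, 1, 1, 7]. The eigenvalues of L are [0, 1, 1, 1, 1, 1, 1, 8]; the characteristic polynomial is the product of (x - lambda_i), which multiplies out to x^8 - 14x^7 + 63x^6 - 140x^5 + 175x^4 - 126x^3 + 49x^2 - 8x. Since p(0) = det(-L) = 0, x divides p(x). There is one zero in the spectrum, matching the 1 component.

x^8 - 14x^7 + 63x^6 - 140x^5 + 175x^4 - 126x^3 + 49x^2 - 8x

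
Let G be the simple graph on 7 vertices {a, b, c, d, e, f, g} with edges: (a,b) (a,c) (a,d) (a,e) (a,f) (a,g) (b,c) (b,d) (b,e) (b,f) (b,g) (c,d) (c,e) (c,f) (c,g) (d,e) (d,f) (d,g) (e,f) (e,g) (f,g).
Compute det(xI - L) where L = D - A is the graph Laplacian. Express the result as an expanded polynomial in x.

x^7 - 42x^6 + 735x^5 - 6860x^4 + 36015x^3 - 100842x^2 + 117649x

With the vertex order [a, b, c, d, e, f, g], the degrees are [6, 6, 6, 6, 6, 6, 6], giving D = diag(6, 6, 6, 6, 6, 6, 6) and L = D - A. L has integer entries, so p(x) = det(xI - L) has integer coefficients. Expanding the determinant yields x^7 - 42x^6 + 735x^5 - 6860x^4 + 36015x^3 - 100842x^2 + 117649x. Since p(0) = det(-L) = 0, x divides p(x). The largest eigenvalue, 7, is at most the vertex count 7.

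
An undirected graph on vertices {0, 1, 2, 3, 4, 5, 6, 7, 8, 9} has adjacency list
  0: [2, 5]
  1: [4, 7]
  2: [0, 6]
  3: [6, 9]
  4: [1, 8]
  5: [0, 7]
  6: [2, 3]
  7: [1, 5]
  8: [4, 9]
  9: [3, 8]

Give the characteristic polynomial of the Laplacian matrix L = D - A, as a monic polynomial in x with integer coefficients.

x^10 - 20x^9 + 170x^8 - 800x^7 + 2275x^6 - 4004x^5 + 4290x^4 - 2640x^3 + 825x^2 - 100x

Each diagonal entry of L is the vertex degree and each off-diagonal entry is -1 where an edge is present, 0 otherwise; in the order [0, 1, 2, 3, 4, 5, 6, 7, 8, 9] the diagonal is [2, 2, 2, 2, 2, 2, 2, 2, 2, 2]. Computing det(xI - L) by cofactor expansion (or equivalently via sum-over-permutations) gives x^10 - 20x^9 + 170x^8 - 800x^7 + 2275x^6 - 4004x^5 + 4290x^4 - 2640x^3 + 825x^2 - 100x. Since p(0) = det(-L) = 0, x divides p(x). The eigenvalues sum to 20, which equals trace(L) = 2|E|. There is one zero in the spectrum, matching the 1 component.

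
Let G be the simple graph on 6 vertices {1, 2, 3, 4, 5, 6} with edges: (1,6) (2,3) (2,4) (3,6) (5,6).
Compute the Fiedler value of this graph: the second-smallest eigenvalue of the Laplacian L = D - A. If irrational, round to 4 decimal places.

Each diagonal entry of L is the vertex degree and each off-diagonal entry is -1 where an edge is present, 0 otherwise; in the order [1, 2, 3, 4, 5, 6] the diagonal is [1, 2, 2, 1, 1, 3]. The smallest Laplacian eigenvalue is always 0. The next one, lambda_2 = 0.3249, measures how hard the graph is to disconnect: larger values mean better connectivity. There is one zero in the spectrum, matching the 1 component. By the matrix-tree theorem the graph has (1/6) * product of the nonzero eigenvalues = 1 spanning tree.

0.3249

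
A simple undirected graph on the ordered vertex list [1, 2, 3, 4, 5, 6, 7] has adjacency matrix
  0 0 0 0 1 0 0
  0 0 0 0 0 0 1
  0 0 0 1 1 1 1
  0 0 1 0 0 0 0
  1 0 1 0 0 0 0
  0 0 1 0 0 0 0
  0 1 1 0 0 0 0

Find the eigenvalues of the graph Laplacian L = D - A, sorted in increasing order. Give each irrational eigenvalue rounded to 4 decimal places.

With the vertex order [1, 2, 3, 4, 5, 6, 7], the degrees are [1, 1, 4, 1, 2, 1, 2], giving D = diag(1, 1, 4, 1, 2, 1, 2) and L = D - A. L is symmetric positive semidefinite, so every eigenvalue is real and nonnegative. There is one zero in the spectrum, matching the 1 component. The eigenvalues sum to 12, which equals trace(L) = 2|E|.

[0, 0.3820, 0.6086, 1, 2.2271, 2.6180, 5.1642]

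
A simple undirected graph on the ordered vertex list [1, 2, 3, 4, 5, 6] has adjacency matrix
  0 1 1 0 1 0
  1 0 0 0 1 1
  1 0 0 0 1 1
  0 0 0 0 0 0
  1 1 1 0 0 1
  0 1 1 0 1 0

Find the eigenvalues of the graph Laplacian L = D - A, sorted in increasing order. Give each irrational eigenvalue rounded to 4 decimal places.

Reading degrees in the order [1, 2, 3, 4, 5, 6] gives [3, 3, 3, 0, 4, 3]; set D = diag(3, 3, 3, 0, 4, 3) and form L = D - A. The multiplicity of 0 as a Laplacian eigenvalue equals the number of connected components. The 2 zero eigenvalues correspond to the 2 connected components. The eigenvalues sum to 16, which equals trace(L) = 2|E|.

[0, 0, 3, 3, 5, 5]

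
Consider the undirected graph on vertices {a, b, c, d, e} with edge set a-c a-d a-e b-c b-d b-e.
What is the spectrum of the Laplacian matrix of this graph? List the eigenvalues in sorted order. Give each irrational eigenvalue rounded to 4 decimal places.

[0, 2, 2, 3, 5]

Each diagonal entry of L is the vertex degree and each off-diagonal entry is -1 where an edge is present, 0 otherwise; in the order [a, b, c, d, e] the diagonal is [3, 3, 2, 2, 2]. The multiplicity of 0 as a Laplacian eigenvalue equals the number of connected components. The single zero eigenvalue shows the graph is connected. There is one zero in the spectrum, matching the 1 component.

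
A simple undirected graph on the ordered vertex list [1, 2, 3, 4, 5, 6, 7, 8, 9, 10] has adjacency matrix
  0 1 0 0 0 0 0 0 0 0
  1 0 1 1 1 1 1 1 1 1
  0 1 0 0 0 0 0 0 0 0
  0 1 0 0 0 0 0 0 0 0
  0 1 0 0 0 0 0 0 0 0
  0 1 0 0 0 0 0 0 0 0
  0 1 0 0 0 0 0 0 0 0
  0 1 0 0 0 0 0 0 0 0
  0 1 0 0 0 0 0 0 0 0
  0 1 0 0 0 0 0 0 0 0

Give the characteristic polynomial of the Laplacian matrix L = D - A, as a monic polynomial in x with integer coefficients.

x^10 - 18x^9 + 108x^8 - 336x^7 + 630x^6 - 756x^5 + 588x^4 - 288x^3 + 81x^2 - 10x

Each diagonal entry of L is the vertex degree and each off-diagonal entry is -1 where an edge is present, 0 otherwise; in the order [1, 2, 3, 4, 5, 6, 7, 8, 9, 10] the diagonal is [1, 9, 1, 1, 1, 1, 1, 1, 1, 1]. Computing det(xI - L) by cofactor expansion (or equivalently via sum-over-permutations) gives x^10 - 18x^9 + 108x^8 - 336x^7 + 630x^6 - 756x^5 + 588x^4 - 288x^3 + 81x^2 - 10x. The coefficient of x^9 equals -trace(L) = -18, matching the sum of degrees. The largest eigenvalue, 10, is at most the vertex count 10.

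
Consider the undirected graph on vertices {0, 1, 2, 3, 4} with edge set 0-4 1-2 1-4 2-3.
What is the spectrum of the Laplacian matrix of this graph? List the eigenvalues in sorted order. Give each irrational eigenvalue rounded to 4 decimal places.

[0, 0.3820, 1.3820, 2.6180, 3.6180]

Reading degrees in the order [0, 1, 2, 3, 4] gives [1, 2, 2, 1, 2]; set D = diag(1, 2, 2, 1, 2) and form L = D - A. The multiplicity of 0 as a Laplacian eigenvalue equals the number of connected components. The single zero eigenvalue shows the graph is connected. The largest eigenvalue, 3.6180, is at most the vertex count 5.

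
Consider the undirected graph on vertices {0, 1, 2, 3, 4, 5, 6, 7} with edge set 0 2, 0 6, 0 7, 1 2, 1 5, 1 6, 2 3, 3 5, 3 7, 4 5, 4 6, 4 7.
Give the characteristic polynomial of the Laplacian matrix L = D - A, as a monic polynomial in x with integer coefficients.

x^8 - 24x^7 + 240x^6 - 1296x^5 + 4080x^4 - 7488x^3 + 7424x^2 - 3072x

With the vertex order [0, 1, 2, 3, 4, 5, 6, 7], the degrees are [3, 3, 3, 3, 3, 3, 3, 3], giving D = diag(3, 3, 3, 3, 3, 3, 3, 3) and L = D - A. The eigenvalues of L are [0, 2, 2, 2, 4, 4, 4, 6]; the characteristic polynomial is the product of (x - lambda_i), which multiplies out to x^8 - 24x^7 + 240x^6 - 1296x^5 + 4080x^4 - 7488x^3 + 7424x^2 - 3072x. The coefficient of x^7 equals -trace(L) = -24, matching the sum of degrees. The eigenvalues sum to 24, which equals trace(L) = 2|E|.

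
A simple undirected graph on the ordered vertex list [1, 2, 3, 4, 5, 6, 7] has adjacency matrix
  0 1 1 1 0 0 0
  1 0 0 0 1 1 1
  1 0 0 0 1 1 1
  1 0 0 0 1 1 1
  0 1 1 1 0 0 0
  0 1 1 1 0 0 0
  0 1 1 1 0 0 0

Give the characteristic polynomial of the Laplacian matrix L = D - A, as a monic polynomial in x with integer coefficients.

x^7 - 24x^6 + 234x^5 - 1192x^4 + 3357x^3 - 4968x^2 + 3024x

With the vertex order [1, 2, 3, 4, 5, 6, 7], the degrees are [3, 4, 4, 4, 3, 3, 3], giving D = diag(3, 4, 4, 4, 3, 3, 3) and L = D - A. L has integer entries, so p(x) = det(xI - L) has integer coefficients. Expanding the determinant yields x^7 - 24x^6 + 234x^5 - 1192x^4 + 3357x^3 - 4968x^2 + 3024x. The constant term is 0 because L is singular (the all-ones vector lies in its kernel). By the matrix-tree theorem the graph has (1/7) * product of the nonzero eigenvalues = 432 spanning trees. The largest eigenvalue, 7, is at most the vertex count 7.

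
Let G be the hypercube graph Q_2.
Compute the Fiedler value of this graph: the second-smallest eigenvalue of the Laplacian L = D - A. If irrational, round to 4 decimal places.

2

The graph has 4 vertices and degree multiset [2, 2, 2, 2]; D is the diagonal matrix of degrees and L = D - A. Computing the eigenvalues of L and sorting gives [0, 2, 2, 4]. The Fiedler value lambda_2 = 2 is strictly positive, so the graph is connected. There is one zero in the spectrum, matching the 1 component.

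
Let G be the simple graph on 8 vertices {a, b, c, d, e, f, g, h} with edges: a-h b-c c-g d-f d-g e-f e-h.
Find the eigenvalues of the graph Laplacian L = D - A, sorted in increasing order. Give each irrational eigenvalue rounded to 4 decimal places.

[0, 0.1522, 0.5858, 1.2346, 2, 2.7654, 3.4142, 3.8478]

Each diagonal entry of L is the vertex degree and each off-diagonal entry is -1 where an edge is present, 0 otherwise; in the order [a, b, c, d, e, f, g, h] the diagonal is [1, 1, 2, 2, 2, 2, 2, 2]. L is symmetric positive semidefinite, so every eigenvalue is real and nonnegative. The single zero eigenvalue shows the graph is connected. The eigenvalues sum to 14, which equals trace(L) = 2|E|.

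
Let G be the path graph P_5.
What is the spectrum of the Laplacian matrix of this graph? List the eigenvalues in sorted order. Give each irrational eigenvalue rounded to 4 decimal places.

[0, 0.3820, 1.3820, 2.6180, 3.6180]

The graph has 5 vertices and degree multiset [2, 2, 2, 1, 1]; D is the diagonal matrix of degrees and L = D - A. The multiplicity of 0 as a Laplacian eigenvalue equals the number of connected components.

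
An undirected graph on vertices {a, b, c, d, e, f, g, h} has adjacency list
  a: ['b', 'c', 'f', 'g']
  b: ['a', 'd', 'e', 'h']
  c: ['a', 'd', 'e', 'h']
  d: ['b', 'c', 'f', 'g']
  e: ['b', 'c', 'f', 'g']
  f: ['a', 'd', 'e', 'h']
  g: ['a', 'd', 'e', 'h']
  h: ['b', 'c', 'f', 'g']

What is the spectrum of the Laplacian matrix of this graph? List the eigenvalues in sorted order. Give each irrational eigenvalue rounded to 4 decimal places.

[0, 4, 4, 4, 4, 4, 4, 8]

Reading degrees in the order [a, b, c, d, e, f, g, h] gives [4, 4, 4, 4, 4, 4, 4, 4]; set D = diag(4, 4, 4, 4, 4, 4, 4, 4) and form L = D - A. L is symmetric positive semidefinite, so every eigenvalue is real and nonnegative. The single zero eigenvalue shows the graph is connected. The largest eigenvalue, 8, is at most the vertex count 8. By the matrix-tree theorem the graph has (1/8) * product of the nonzero eigenvalues = 4096 spanning trees.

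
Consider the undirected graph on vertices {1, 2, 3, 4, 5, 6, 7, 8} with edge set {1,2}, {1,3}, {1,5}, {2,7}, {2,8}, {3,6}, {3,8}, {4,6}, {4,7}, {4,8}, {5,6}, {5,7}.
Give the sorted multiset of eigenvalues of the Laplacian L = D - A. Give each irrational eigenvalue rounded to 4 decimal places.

With the vertex order [1, 2, 3, 4, 5, 6, 7, 8], the degrees are [3, 3, 3, 3, 3, 3, 3, 3], giving D = diag(3, 3, 3, 3, 3, 3, 3, 3) and L = D - A. The multiplicity of 0 as a Laplacian eigenvalue equals the number of connected components. There is one zero in the spectrum, matching the 1 component.

[0, 2, 2, 2, 4, 4, 4, 6]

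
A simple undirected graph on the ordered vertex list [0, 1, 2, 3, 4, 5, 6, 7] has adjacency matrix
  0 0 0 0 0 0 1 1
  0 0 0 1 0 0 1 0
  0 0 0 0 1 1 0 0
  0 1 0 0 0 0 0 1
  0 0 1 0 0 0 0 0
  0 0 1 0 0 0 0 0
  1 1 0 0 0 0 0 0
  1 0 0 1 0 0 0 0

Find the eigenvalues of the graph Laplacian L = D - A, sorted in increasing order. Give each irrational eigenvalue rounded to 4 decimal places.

[0, 0, 1, 1.3820, 1.3820, 3, 3.6180, 3.6180]

Reading degrees in the order [0, 1, 2, 3, 4, 5, 6, 7] gives [2, 2, 2, 2, 1, 1, 2, 2]; set D = diag(2, 2, 2, 2, 1, 1, 2, 2) and form L = D - A. Diagonalising L (or applying a numerical eigensolver to the 8x8 matrix) gives the spectrum above. The 2 zero eigenvalues correspond to the 2 connected components. The eigenvalues sum to 14, which equals trace(L) = 2|E|. There are 2 zeros in the spectrum, matching the 2 components.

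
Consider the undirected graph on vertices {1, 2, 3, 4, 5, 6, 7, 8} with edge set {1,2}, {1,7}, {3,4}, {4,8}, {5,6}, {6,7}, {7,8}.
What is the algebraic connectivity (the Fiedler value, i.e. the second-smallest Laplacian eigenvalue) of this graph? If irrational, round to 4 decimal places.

With the vertex order [1, 2, 3, 4, 5, 6, 7, 8], the degrees are [2, 1, 1, 2, 1, 2, 3, 2], giving D = diag(2, 1, 1, 2, 1, 2, 3, 2) and L = D - A. The smallest Laplacian eigenvalue is always 0. The next one, lambda_2 = 0.2434, measures how hard the graph is to disconnect: larger values mean better connectivity. There is one zero in the spectrum, matching the 1 component.

0.2434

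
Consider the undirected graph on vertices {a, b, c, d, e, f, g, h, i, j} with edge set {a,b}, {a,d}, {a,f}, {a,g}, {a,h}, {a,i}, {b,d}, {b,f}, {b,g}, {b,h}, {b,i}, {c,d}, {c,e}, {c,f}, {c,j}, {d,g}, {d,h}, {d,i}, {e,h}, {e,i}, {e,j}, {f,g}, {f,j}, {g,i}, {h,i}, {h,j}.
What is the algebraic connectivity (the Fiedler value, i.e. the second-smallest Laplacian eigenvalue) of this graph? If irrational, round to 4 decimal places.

Each diagonal entry of L is the vertex degree and each off-diagonal entry is -1 where an edge is present, 0 otherwise; in the order [a, b, c, d, e, f, g, h, i, j] the diagonal is [6, 6, 4, 6, 4, 5, 5, 6, 6, 4]. The sorted Laplacian eigenvalues are [0, 2.3175, 3.7326, 4.6165, 5.4030, 6.0703, 7, 7.3064, 7.7501, 7.8035]; the algebraic connectivity is the second entry, 2.3175. By the matrix-tree theorem the graph has (1/10) * product of the nonzero eigenvalues = 405125 spanning trees.

2.3175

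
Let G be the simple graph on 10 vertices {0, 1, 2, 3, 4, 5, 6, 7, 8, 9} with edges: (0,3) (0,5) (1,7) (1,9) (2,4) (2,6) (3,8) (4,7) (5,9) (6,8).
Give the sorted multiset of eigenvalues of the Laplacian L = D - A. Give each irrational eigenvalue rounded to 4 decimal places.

[0, 0.3820, 0.3820, 1.3820, 1.3820, 2.6180, 2.6180, 3.6180, 3.6180, 4]

Reading degrees in the order [0, 1, 2, 3, 4, 5, 6, 7, 8, 9] gives [2, 2, 2, 2, 2, 2, 2, 2, 2, 2]; set D = diag(2, 2, 2, 2, 2, 2, 2, 2, 2, 2) and form L = D - A. L is symmetric positive semidefinite, so every eigenvalue is real and nonnegative. The eigenvalues sum to 20, which equals trace(L) = 2|E|.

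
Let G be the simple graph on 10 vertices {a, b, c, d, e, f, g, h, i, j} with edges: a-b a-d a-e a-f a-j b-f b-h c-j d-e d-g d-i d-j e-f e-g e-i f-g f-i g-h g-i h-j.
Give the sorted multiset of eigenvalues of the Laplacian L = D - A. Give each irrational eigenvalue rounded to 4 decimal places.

With the vertex order [a, b, c, d, e, f, g, h, i, j], the degrees are [5, 3, 1, 5, 5, 5, 5, 3, 4, 4], giving D = diag(5, 3, 1, 5, 5, 5, 5, 3, 4, 4) and L = D - A. Diagonalising L (or applying a numerical eigensolver to the 10x10 matrix) gives the spectrum above. The eigenvalues sum to 40, which equals trace(L) = 2|E|.

[0, 0.7737, 2.0781, 3.0474, 3.5725, 5.1443, 5.5468, 6.0485, 6.6171, 7.1716]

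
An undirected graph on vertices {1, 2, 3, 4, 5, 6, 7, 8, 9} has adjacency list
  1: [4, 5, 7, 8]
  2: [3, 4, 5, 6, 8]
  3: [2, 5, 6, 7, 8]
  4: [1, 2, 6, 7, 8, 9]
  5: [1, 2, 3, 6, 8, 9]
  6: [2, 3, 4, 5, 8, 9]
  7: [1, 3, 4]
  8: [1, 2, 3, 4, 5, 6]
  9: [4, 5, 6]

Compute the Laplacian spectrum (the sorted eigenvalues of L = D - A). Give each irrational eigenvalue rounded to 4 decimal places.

[0, 2.3949, 3.2187, 4.0600, 5.4379, 6.4813, 7.0757, 7.3124, 8.0191]

With the vertex order [1, 2, 3, 4, 5, 6, 7, 8, 9], the degrees are [4, 5, 5, 6, 6, 6, 3, 6, 3], giving D = diag(4, 5, 5, 6, 6, 6, 3, 6, 3) and L = D - A. L is symmetric positive semidefinite, so every eigenvalue is real and nonnegative. By the matrix-tree theorem the graph has (1/9) * product of the nonzero eigenvalues = 50851 spanning trees. The eigenvalues sum to 44, which equals trace(L) = 2|E|.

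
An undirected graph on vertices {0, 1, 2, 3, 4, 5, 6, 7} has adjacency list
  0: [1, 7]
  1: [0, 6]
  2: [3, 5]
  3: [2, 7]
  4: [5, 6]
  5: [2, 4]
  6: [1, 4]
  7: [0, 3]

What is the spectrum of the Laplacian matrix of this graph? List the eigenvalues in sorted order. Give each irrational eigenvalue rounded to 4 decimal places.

[0, 0.5858, 0.5858, 2, 2, 3.4142, 3.4142, 4]

With the vertex order [0, 1, 2, 3, 4, 5, 6, 7], the degrees are [2, 2, 2, 2, 2, 2, 2, 2], giving D = diag(2, 2, 2, 2, 2, 2, 2, 2) and L = D - A. The multiplicity of 0 as a Laplacian eigenvalue equals the number of connected components. The eigenvalues sum to 16, which equals trace(L) = 2|E|.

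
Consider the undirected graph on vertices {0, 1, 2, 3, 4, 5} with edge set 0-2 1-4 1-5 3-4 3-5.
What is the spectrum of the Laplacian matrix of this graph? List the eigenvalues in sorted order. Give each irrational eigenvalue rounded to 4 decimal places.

[0, 0, 2, 2, 2, 4]

Each diagonal entry of L is the vertex degree and each off-diagonal entry is -1 where an edge is present, 0 otherwise; in the order [0, 1, 2, 3, 4, 5] the diagonal is [1, 2, 1, 2, 2, 2]. L is symmetric positive semidefinite, so every eigenvalue is real and nonnegative. The 2 zero eigenvalues correspond to the 2 connected components. The largest eigenvalue, 4, is at most the vertex count 6.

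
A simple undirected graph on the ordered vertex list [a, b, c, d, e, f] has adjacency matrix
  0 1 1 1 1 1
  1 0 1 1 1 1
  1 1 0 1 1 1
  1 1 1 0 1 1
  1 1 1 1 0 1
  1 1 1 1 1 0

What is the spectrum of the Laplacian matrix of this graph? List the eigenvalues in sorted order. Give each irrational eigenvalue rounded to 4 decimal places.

Reading degrees in the order [a, b, c, d, e, f] gives [5, 5, 5, 5, 5, 5]; set D = diag(5, 5, 5, 5, 5, 5) and form L = D - A. The multiplicity of 0 as a Laplacian eigenvalue equals the number of connected components. There is one zero in the spectrum, matching the 1 component.

[0, 6, 6, 6, 6, 6]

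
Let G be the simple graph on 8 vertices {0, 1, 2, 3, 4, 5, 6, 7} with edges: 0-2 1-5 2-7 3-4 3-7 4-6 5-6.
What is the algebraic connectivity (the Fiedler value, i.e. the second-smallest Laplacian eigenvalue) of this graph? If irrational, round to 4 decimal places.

Each diagonal entry of L is the vertex degree and each off-diagonal entry is -1 where an edge is present, 0 otherwise; in the order [0, 1, 2, 3, 4, 5, 6, 7] the diagonal is [1, 1, 2, 2, 2, 2, 2, 2]. Computing the eigenvalues of L and sorting gives [0, 0.1522, 0.5858, 1.2346, 2, 2.7654, 3.4142, 3.8478]. The Fiedler value lambda_2 = 0.1522 is strictly positive, so the graph is connected. There is one zero in the spectrum, matching the 1 component. The eigenvalues sum to 14, which equals trace(L) = 2|E|.

0.1522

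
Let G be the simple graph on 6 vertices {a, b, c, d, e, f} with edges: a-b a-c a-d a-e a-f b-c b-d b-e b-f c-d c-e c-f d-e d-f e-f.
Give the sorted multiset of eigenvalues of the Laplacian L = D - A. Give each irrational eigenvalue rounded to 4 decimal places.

Reading degrees in the order [a, b, c, d, e, f] gives [5, 5, 5, 5, 5, 5]; set D = diag(5, 5, 5, 5, 5, 5) and form L = D - A. Since every row of L sums to 0, the all-ones vector is in the kernel and 0 is an eigenvalue.

[0, 6, 6, 6, 6, 6]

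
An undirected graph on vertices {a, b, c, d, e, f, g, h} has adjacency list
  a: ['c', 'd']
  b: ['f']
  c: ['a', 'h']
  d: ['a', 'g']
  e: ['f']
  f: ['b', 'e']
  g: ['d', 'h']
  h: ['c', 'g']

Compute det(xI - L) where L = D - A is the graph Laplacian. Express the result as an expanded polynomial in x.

x^8 - 14x^7 + 78x^6 - 220x^5 + 330x^4 - 250x^3 + 75x^2

With the vertex order [a, b, c, d, e, f, g, h], the degrees are [2, 1, 2, 2, 1, 2, 2, 2], giving D = diag(2, 1, 2, 2, 1, 2, 2, 2) and L = D - A. Computing det(xI - L) by cofactor expansion (or equivalently via sum-over-permutations) gives x^8 - 14x^7 + 78x^6 - 220x^5 + 330x^4 - 250x^3 + 75x^2. Since p(0) = det(-L) = 0, x divides p(x). The eigenvalues sum to 14, which equals trace(L) = 2|E|.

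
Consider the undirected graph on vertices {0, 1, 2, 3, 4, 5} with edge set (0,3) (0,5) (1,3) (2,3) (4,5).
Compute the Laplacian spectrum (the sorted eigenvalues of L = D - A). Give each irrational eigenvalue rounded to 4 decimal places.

[0, 0.3249, 1, 1.4608, 3, 4.2143]

With the vertex order [0, 1, 2, 3, 4, 5], the degrees are [2, 1, 1, 3, 1, 2], giving D = diag(2, 1, 1, 3, 1, 2) and L = D - A. Since every row of L sums to 0, the all-ones vector is in the kernel and 0 is an eigenvalue. The eigenvalues sum to 10, which equals trace(L) = 2|E|. By the matrix-tree theorem the graph has (1/6) * product of the nonzero eigenvalues = 1 spanning tree.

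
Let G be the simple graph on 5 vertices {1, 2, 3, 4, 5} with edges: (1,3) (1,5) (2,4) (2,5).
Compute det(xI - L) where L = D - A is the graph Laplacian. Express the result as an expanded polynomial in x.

x^5 - 8x^4 + 21x^3 - 20x^2 + 5x

Reading degrees in the order [1, 2, 3, 4, 5] gives [2, 2, 1, 1, 2]; set D = diag(2, 2, 1, 1, 2) and form L = D - A. Computing det(xI - L) by cofactor expansion (or equivalently via sum-over-permutations) gives x^5 - 8x^4 + 21x^3 - 20x^2 + 5x. The coefficient of x^4 equals -trace(L) = -8, matching the sum of degrees. The largest eigenvalue, 3.6180, is at most the vertex count 5.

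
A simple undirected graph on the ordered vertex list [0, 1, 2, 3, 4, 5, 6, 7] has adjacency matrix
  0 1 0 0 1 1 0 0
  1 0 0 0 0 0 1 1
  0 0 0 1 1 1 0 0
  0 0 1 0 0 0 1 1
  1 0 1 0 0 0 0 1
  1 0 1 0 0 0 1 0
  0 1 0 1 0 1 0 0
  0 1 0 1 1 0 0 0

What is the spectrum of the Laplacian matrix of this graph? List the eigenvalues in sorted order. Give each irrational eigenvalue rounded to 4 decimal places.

Each diagonal entry of L is the vertex degree and each off-diagonal entry is -1 where an edge is present, 0 otherwise; in the order [0, 1, 2, 3, 4, 5, 6, 7] the diagonal is [3, 3, 3, 3, 3, 3, 3, 3]. The multiplicity of 0 as a Laplacian eigenvalue equals the number of connected components. The single zero eigenvalue shows the graph is connected. The eigenvalues sum to 24, which equals trace(L) = 2|E|.

[0, 2, 2, 2, 4, 4, 4, 6]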